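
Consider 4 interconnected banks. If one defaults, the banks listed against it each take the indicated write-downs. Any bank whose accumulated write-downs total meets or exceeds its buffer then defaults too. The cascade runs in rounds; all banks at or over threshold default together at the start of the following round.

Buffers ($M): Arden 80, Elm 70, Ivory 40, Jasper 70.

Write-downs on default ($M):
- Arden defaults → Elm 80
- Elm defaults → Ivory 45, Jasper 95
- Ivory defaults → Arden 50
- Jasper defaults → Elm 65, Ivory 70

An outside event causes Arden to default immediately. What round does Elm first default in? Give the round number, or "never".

Round 1 — Arden defaults (initial).
  Elm: +80 → 80 ≥ 70
Round 2 — Elm defaults.
  Ivory: +45 → 45 ≥ 40
  Jasper: +95 → 95 ≥ 70
Round 3 — Ivory, Jasper default.
No further defaults.

2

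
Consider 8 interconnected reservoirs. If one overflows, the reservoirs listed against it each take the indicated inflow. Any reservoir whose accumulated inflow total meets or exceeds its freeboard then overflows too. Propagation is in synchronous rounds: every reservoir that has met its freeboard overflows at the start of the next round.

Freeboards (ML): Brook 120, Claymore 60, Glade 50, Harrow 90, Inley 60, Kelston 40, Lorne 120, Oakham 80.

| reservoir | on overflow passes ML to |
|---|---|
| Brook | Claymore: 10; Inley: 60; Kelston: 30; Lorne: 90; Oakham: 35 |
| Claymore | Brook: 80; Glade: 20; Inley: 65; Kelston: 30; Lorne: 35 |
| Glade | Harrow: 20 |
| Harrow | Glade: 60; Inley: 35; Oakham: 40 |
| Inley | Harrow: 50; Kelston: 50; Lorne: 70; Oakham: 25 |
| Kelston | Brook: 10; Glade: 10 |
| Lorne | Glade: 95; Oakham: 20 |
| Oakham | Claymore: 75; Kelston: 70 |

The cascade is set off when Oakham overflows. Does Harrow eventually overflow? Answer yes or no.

Round 1 — Oakham overflows (initial).
  Claymore: +75 → 75 ≥ 60
  Kelston: +70 → 70 ≥ 40
Round 2 — Claymore, Kelston overflow.
  Brook: +80+10 → 90 < 120
  Glade: +20+10 → 30 < 50
  Inley: +65 → 65 ≥ 60
  Lorne: +35 → 35 < 120
Round 3 — Inley overflows.
  Harrow: +50 → 50 < 90
  Lorne: +70 → 105 < 120
No further overflows.

no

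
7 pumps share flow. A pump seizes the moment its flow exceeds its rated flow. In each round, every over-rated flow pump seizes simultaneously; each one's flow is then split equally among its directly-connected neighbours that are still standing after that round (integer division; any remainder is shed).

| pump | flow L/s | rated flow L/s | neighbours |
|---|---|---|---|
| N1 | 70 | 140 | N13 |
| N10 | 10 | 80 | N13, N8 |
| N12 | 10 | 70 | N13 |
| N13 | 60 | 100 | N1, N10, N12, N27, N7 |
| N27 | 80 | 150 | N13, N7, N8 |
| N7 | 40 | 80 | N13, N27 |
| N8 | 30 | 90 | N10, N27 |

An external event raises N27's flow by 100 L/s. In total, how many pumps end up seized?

3

Round 1 — N27 at 180 > 150. N27 seizes.
  N27 sheds 180 L/s to N13, N7, N8: 60 each.
    N13: 60+60 = 120 > 100
    N7: 40+60 = 100 > 80
    N8: 30+60 = 90 ≤ 90
Round 2 — N13, N7 seize.
  N13 sheds 120 L/s to N1, N10, N12: 40 each.
    N1: 70+40 = 110 ≤ 140
    N10: 10+40 = 50 ≤ 80
    N12: 10+40 = 50 ≤ 70
  N7 sheds 100 L/s: no online neighbours, lost.
No further seizures.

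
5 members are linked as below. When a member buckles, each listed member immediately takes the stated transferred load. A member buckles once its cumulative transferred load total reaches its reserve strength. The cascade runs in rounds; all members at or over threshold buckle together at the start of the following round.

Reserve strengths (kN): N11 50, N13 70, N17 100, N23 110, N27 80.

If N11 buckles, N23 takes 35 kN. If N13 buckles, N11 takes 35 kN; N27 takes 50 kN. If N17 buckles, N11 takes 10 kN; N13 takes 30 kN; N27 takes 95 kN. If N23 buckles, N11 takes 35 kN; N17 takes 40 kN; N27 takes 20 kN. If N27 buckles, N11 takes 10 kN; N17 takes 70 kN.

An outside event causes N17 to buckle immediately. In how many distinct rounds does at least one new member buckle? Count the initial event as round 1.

2

Round 1 — N17 buckles (initial).
  N11: +10 → 10 < 50
  N13: +30 → 30 < 70
  N27: +95 → 95 ≥ 80
Round 2 — N27 buckles.
  N11: +10 → 20 < 50
No further bucklings.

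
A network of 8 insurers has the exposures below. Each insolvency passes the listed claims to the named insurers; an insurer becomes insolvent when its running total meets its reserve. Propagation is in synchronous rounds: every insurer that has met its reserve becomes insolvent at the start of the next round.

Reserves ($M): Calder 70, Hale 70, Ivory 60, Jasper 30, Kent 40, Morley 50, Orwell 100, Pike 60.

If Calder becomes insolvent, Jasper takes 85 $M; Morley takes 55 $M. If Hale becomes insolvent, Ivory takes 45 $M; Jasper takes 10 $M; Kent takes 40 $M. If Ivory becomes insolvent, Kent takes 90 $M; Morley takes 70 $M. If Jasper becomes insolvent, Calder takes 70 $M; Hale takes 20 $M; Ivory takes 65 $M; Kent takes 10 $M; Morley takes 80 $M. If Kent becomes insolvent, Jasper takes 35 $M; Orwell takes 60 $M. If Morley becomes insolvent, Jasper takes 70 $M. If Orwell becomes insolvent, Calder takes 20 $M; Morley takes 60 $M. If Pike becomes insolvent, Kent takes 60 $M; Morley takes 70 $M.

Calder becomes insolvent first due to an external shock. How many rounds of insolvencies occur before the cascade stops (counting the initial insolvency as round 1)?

4

Round 1 — Calder becomes insolvent (initial).
  Jasper: +85 → 85 ≥ 30
  Morley: +55 → 55 ≥ 50
Round 2 — Jasper, Morley become insolvent.
  Hale: +20 → 20 < 70
  Ivory: +65 → 65 ≥ 60
  Kent: +10 → 10 < 40
Round 3 — Ivory becomes insolvent.
  Kent: +90 → 100 ≥ 40
Round 4 — Kent becomes insolvent.
  Orwell: +60 → 60 < 100
No further insolvencies.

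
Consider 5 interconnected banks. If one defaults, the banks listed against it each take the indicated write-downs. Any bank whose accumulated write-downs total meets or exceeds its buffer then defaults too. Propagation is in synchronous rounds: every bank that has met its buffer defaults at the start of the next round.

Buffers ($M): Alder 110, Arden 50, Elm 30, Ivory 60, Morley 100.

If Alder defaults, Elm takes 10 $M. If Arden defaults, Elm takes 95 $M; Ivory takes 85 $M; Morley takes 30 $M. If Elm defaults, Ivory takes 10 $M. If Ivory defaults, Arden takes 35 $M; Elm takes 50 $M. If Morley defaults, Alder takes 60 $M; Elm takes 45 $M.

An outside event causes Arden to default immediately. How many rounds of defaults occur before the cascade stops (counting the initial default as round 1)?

Round 1 — Arden defaults (initial).
  Elm: +95 → 95 ≥ 30
  Ivory: +85 → 85 ≥ 60
  Morley: +30 → 30 < 100
Round 2 — Elm, Ivory default.
No further defaults.

2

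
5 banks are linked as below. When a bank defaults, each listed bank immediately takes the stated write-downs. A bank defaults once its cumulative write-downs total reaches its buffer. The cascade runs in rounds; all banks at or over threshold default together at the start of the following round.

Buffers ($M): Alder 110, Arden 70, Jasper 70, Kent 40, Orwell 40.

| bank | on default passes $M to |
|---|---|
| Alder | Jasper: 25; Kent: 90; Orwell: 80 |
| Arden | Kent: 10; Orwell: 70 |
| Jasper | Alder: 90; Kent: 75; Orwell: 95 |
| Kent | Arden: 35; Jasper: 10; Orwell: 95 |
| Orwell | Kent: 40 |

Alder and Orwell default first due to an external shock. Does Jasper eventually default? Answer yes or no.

Round 1 — Alder, Orwell default (initial).
  Jasper: +25 → 25 < 70
  Kent: +90+40 → 130 ≥ 40
Round 2 — Kent defaults.
  Arden: +35 → 35 < 70
  Jasper: +10 → 35 < 70
No further defaults.

no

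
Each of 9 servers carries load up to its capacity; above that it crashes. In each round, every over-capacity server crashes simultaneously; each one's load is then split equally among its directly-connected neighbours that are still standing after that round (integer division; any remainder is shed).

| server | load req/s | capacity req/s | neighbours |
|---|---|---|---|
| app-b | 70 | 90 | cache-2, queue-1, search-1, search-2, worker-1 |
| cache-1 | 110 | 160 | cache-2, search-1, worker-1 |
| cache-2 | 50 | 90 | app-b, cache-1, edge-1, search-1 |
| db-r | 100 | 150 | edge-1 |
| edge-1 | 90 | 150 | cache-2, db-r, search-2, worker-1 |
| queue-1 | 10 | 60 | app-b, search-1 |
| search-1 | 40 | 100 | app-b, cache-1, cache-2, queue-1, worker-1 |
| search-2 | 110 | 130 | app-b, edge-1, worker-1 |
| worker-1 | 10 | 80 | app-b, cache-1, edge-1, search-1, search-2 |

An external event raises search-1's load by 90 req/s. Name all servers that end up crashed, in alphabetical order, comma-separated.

app-b, cache-1, cache-2, db-r, edge-1, search-1, search-2, worker-1

Round 1 — search-1 at 130 > 100. search-1 crashes.
  search-1 sheds 130 req/s to app-b, cache-1, cache-2, queue-1, worker-1: 26 each.
    app-b: 70+26 = 96 > 90
    cache-1: 110+26 = 136 ≤ 160
    cache-2: 50+26 = 76 ≤ 90
    queue-1: 10+26 = 36 ≤ 60
    worker-1: 10+26 = 36 ≤ 80
Round 2 — app-b crashes.
  app-b sheds 96 req/s to cache-2, queue-1, search-2, worker-1: 24 each.
    cache-2: 76+24 = 100 > 90
    queue-1: 36+24 = 60 ≤ 60
    search-2: 110+24 = 134 > 130
    worker-1: 36+24 = 60 ≤ 80
Round 3 — cache-2, search-2 crash.
  cache-2 sheds 100 req/s to cache-1, edge-1: 50 each.
    cache-1: 136+50 = 186 > 160
    edge-1: 90+50 = 140 ≤ 150
  search-2 sheds 134 req/s to edge-1, worker-1: 67 each.
    edge-1: 140+67 = 207 > 150
    worker-1: 60+67 = 127 > 80
Round 4 — cache-1, edge-1, worker-1 crash.
  cache-1 sheds 186 req/s: no online neighbours, lost.
  edge-1 sheds 207 req/s to db-r: 207 each.
    db-r: 100+207 = 307 > 150
  worker-1 sheds 127 req/s: no online neighbours, lost.
Round 5 — db-r crashes.
  db-r sheds 307 req/s: no online neighbours, lost.
No further crashes.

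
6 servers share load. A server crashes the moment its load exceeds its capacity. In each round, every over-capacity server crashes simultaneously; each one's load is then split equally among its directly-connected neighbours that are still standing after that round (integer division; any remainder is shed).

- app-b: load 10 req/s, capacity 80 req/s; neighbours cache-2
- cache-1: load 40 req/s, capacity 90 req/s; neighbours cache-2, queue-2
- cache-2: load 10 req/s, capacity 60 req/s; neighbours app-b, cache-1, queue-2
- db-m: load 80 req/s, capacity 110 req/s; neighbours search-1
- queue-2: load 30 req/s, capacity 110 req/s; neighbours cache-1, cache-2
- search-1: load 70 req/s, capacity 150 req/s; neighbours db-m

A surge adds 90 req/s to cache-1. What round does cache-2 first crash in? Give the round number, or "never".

Round 1 — cache-1 at 130 > 90. cache-1 crashes.
  cache-1 sheds 130 req/s to cache-2, queue-2: 65 each.
    cache-2: 10+65 = 75 > 60
    queue-2: 30+65 = 95 ≤ 110
Round 2 — cache-2 crashes.
  cache-2 sheds 75 req/s to app-b, queue-2: 37 each (1 lost).
    app-b: 10+37 = 47 ≤ 80
    queue-2: 95+37 = 132 > 110
Round 3 — queue-2 crashes.
  queue-2 sheds 132 req/s: no online neighbours, lost.
No further crashes.

2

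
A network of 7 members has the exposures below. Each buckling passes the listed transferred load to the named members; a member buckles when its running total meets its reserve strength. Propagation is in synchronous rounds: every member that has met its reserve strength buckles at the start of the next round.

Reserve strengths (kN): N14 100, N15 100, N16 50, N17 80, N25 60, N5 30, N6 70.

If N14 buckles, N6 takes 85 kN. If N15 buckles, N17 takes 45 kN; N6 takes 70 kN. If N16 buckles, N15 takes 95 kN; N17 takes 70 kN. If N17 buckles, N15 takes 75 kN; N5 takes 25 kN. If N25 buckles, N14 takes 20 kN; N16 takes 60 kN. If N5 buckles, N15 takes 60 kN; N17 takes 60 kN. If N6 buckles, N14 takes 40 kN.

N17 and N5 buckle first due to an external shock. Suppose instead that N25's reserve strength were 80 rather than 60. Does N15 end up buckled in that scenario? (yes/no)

With N25's reserve strength at 80:
Round 1 — N17, N5 buckle (initial).
  N15: +75+60 → 135 ≥ 100
Round 2 — N15 buckles.
  N6: +70 → 70 ≥ 70
Round 3 — N6 buckles.
  N14: +40 → 40 < 100
No further bucklings.

yes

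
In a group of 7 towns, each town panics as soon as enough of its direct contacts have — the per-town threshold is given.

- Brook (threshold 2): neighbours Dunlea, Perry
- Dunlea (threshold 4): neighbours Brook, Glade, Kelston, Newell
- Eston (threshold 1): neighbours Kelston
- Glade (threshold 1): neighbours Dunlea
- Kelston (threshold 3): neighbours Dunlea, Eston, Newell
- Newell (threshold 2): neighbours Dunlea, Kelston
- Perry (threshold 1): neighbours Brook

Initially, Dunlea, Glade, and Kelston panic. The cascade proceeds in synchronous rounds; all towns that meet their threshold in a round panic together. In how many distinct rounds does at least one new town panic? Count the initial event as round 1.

2

Round 1 — Dunlea, Glade, Kelston panic (initial).
Round 2 — checking thresholds:
  Brook: 1 of 2 neighbours < 2, not yet.
  Eston: 1 of 1 neighbours ≥ 1, panics.
  Newell: 2 of 2 neighbours ≥ 2, panics.
Round 3 — no new panics; cascade stops.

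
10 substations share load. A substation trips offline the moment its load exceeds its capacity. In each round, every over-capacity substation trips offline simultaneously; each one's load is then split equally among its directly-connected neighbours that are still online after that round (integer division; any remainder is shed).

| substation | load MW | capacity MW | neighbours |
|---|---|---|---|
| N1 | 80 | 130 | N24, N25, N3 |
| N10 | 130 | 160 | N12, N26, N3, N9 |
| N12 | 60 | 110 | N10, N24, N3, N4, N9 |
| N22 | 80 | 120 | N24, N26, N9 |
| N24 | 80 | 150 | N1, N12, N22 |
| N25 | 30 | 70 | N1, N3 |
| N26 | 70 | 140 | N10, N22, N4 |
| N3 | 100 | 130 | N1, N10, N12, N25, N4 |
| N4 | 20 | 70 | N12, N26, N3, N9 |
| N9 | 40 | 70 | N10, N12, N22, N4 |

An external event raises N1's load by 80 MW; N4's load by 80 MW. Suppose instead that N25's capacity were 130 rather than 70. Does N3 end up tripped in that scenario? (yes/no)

With N25's capacity at 130:
Round 1 — N1 at 160 > 130; N4 at 100 > 70. N1, N4 trip offline.
  N1 sheds 160 MW to N24, N25, N3: 53 each (1 lost).
    N24: 80+53 = 133 ≤ 150
    N25: 30+53 = 83 ≤ 130
    N3: 100+53 = 153 > 130
  N4 sheds 100 MW to N12, N26, N3, N9: 25 each.
    N12: 60+25 = 85 ≤ 110
    N26: 70+25 = 95 ≤ 140
    N3: 153+25 = 178 > 130
    N9: 40+25 = 65 ≤ 70
Round 2 — N3 trips offline.
  N3 sheds 178 MW to N10, N12, N25: 59 each (1 lost).
    N10: 130+59 = 189 > 160
    N12: 85+59 = 144 > 110
    N25: 83+59 = 142 > 130
Round 3 — N10, N12, N25 trip offline.
  N10 sheds 189 MW to N26, N9: 94 each (1 lost).
    N26: 95+94 = 189 > 140
    N9: 65+94 = 159 > 70
  N12 sheds 144 MW to N24, N9: 72 each.
    N24: 133+72 = 205 > 150
    N9: 159+72 = 231 > 70
  N25 sheds 142 MW: no online neighbours, lost.
Round 4 — N24, N26, N9 trip offline.
  N24 sheds 205 MW to N22: 205 each.
    N22: 80+205 = 285 > 120
  N26 sheds 189 MW to N22: 189 each.
    N22: 285+189 = 474 > 120
  N9 sheds 231 MW to N22: 231 each.
    N22: 474+231 = 705 > 120
Round 5 — N22 trips offline.
  N22 sheds 705 MW: no online neighbours, lost.
No further trips.

yes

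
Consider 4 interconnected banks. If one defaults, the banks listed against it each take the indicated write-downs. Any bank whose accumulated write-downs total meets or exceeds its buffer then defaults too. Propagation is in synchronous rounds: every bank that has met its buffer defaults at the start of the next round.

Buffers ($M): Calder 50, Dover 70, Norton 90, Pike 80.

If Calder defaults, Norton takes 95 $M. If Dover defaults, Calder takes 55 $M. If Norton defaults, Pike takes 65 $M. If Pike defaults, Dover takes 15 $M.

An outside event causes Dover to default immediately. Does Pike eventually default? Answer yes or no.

Round 1 — Dover defaults (initial).
  Calder: +55 → 55 ≥ 50
Round 2 — Calder defaults.
  Norton: +95 → 95 ≥ 90
Round 3 — Norton defaults.
  Pike: +65 → 65 < 80
No further defaults.

no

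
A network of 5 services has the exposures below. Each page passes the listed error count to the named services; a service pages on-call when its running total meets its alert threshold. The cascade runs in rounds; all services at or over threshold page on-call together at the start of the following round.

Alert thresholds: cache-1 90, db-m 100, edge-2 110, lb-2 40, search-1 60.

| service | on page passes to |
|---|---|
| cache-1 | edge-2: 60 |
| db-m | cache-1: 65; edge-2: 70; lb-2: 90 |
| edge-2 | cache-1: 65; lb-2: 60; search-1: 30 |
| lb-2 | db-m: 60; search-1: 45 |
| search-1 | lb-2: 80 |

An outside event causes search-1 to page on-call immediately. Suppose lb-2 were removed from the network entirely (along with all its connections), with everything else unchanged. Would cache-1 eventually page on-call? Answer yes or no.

no

With lb-2 removed:
Round 1 — search-1 pages on-call (initial).
No further pages.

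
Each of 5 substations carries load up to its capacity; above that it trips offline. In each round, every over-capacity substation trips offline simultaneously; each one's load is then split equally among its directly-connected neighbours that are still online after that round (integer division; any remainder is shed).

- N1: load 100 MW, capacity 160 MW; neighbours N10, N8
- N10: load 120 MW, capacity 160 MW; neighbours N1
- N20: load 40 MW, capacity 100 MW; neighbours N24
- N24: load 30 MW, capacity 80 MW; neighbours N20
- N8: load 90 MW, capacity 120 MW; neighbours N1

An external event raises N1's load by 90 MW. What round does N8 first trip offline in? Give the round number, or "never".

Round 1 — N1 at 190 > 160. N1 trips offline.
  N1 sheds 190 MW to N10, N8: 95 each.
    N10: 120+95 = 215 > 160
    N8: 90+95 = 185 > 120
Round 2 — N10, N8 trip offline.
  N10 sheds 215 MW: no online neighbours, lost.
  N8 sheds 185 MW: no online neighbours, lost.
No further trips.

2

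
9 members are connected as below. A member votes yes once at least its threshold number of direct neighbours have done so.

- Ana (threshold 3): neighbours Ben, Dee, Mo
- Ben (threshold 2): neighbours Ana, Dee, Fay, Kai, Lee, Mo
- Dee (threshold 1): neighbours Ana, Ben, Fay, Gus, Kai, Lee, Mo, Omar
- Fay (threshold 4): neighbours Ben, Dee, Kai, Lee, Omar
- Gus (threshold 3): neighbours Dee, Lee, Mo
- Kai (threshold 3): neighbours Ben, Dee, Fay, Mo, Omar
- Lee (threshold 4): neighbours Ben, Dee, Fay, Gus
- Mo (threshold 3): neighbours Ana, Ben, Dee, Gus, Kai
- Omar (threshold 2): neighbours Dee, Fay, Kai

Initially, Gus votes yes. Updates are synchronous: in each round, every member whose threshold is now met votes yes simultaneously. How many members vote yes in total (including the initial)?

Round 1 — Gus votes yes (initial).
Round 2 — checking thresholds:
  Dee: 1 of 8 neighbours ≥ 1, votes yes.
  Lee: 1 of 4 neighbours < 4, not yet.
  Mo: 1 of 5 neighbours < 3, not yet.
Round 3 — no new yes votes; cascade stops.

2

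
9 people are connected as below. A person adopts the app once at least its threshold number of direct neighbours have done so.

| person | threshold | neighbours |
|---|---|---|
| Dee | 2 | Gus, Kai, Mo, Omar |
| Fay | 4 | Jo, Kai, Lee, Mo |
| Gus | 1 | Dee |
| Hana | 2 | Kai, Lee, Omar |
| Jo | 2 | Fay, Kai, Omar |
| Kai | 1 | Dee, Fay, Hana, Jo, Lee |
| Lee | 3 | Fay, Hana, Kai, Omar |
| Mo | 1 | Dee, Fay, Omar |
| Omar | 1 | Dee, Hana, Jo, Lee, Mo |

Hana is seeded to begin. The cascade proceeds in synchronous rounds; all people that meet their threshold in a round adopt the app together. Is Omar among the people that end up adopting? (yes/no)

yes

Round 1 — Hana adopts the app (initial).
Round 2 — checking thresholds:
  Kai: 1 of 5 neighbours ≥ 1, adopts the app.
  Lee: 1 of 4 neighbours < 3, holds.
  Omar: 1 of 5 neighbours ≥ 1, adopts the app.
Round 3 — checking thresholds:
  Dee: 2 of 4 neighbours ≥ 2, adopts the app.
  Fay: 1 of 4 neighbours < 4, holds.
  Jo: 2 of 3 neighbours ≥ 2, adopts the app.
  Lee: 3 of 4 neighbours ≥ 3, adopts the app.
  Mo: 1 of 3 neighbours ≥ 1, adopts the app.
Round 4 — checking thresholds:
  Fay: 4 of 4 neighbours ≥ 4, adopts the app.
  Gus: 1 of 1 neighbours ≥ 1, adopts the app.
Round 5 — no new adoptions; cascade stops.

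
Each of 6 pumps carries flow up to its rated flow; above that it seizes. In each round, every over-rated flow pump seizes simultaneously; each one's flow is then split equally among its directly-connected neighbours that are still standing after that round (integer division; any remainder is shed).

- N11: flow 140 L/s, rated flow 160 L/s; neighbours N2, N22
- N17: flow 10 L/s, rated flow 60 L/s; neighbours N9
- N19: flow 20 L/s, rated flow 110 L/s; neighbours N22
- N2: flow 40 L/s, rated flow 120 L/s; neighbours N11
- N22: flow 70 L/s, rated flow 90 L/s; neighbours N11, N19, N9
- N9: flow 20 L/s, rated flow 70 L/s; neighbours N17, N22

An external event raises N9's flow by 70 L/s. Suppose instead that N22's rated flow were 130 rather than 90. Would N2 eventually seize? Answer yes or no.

no

With N22's rated flow at 130:
Round 1 — N9 at 90 > 70. N9 seizes.
  N9 sheds 90 L/s to N17, N22: 45 each.
    N17: 10+45 = 55 ≤ 60
    N22: 70+45 = 115 ≤ 130
No further seizures.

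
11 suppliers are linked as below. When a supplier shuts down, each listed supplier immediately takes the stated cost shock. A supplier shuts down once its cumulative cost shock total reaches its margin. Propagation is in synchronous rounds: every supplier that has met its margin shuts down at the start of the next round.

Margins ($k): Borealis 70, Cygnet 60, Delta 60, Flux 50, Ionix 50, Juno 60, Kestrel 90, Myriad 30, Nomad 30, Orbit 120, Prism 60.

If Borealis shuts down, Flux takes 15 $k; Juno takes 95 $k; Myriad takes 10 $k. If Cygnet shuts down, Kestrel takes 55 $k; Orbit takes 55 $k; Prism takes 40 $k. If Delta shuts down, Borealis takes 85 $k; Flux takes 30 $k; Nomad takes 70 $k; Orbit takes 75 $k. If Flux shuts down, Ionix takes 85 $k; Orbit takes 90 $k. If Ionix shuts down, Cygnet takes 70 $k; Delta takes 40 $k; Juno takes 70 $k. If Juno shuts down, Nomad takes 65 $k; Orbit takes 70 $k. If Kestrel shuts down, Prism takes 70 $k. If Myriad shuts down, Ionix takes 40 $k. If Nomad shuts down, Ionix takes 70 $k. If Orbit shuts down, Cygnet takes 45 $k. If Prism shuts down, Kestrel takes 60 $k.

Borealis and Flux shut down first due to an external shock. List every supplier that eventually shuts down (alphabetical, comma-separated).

Borealis, Cygnet, Flux, Ionix, Juno, Nomad, Orbit

Round 1 — Borealis, Flux shut down (initial).
  Ionix: +85 → 85 ≥ 50
  Juno: +95 → 95 ≥ 60
  Myriad: +10 → 10 < 30
  Orbit: +90 → 90 < 120
Round 2 — Ionix, Juno shut down.
  Cygnet: +70 → 70 ≥ 60
  Delta: +40 → 40 < 60
  Nomad: +65 → 65 ≥ 30
  Orbit: +70 → 160 ≥ 120
Round 3 — Cygnet, Nomad, Orbit shut down.
  Kestrel: +55 → 55 < 90
  Prism: +40 → 40 < 60
No further shutdowns.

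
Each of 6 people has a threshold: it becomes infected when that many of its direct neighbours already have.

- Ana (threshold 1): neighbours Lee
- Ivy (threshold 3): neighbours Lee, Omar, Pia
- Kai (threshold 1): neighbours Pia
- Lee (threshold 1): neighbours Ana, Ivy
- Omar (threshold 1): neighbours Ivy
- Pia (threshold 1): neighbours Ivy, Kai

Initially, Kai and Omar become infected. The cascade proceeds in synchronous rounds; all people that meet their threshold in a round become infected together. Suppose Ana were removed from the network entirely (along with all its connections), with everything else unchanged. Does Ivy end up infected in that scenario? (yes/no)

no

With Ana removed:
Round 1 — Kai, Omar become infected (initial).
Round 2 — checking thresholds:
  Ivy: 1 of 3 neighbours < 3, holds.
  Pia: 1 of 2 neighbours ≥ 1, becomes infected.
Round 3 — no new infections; cascade stops.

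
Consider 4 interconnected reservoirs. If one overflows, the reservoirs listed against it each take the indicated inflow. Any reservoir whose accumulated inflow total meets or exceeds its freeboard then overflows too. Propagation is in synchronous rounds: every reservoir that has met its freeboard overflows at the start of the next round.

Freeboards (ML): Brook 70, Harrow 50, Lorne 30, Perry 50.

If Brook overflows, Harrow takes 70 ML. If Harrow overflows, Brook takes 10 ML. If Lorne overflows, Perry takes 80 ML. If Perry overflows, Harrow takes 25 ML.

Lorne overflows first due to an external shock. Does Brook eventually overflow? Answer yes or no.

no

Round 1 — Lorne overflows (initial).
  Perry: +80 → 80 ≥ 50
Round 2 — Perry overflows.
  Harrow: +25 → 25 < 50
No further overflows.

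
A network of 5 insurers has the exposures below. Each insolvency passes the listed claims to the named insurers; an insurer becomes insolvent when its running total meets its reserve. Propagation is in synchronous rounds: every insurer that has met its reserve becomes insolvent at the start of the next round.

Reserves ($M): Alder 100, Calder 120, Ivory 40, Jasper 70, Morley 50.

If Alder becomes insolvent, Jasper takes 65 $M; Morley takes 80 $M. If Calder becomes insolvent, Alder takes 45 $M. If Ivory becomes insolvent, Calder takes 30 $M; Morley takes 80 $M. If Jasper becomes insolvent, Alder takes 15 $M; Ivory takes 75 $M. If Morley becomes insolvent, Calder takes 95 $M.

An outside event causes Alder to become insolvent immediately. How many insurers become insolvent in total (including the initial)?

Round 1 — Alder becomes insolvent (initial).
  Jasper: +65 → 65 < 70
  Morley: +80 → 80 ≥ 50
Round 2 — Morley becomes insolvent.
  Calder: +95 → 95 < 120
No further insolvencies.

2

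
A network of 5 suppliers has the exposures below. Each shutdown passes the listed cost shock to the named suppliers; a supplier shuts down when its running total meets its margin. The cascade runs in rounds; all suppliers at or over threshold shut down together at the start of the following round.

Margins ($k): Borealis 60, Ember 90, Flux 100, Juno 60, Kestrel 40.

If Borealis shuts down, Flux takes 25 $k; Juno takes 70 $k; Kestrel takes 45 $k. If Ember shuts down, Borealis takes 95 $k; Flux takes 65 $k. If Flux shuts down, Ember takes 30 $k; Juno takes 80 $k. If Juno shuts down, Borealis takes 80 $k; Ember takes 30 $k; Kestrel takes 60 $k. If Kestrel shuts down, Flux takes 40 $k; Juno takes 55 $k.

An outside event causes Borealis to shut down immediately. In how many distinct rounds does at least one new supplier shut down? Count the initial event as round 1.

2

Round 1 — Borealis shuts down (initial).
  Flux: +25 → 25 < 100
  Juno: +70 → 70 ≥ 60
  Kestrel: +45 → 45 ≥ 40
Round 2 — Juno, Kestrel shut down.
  Ember: +30 → 30 < 90
  Flux: +40 → 65 < 100
No further shutdowns.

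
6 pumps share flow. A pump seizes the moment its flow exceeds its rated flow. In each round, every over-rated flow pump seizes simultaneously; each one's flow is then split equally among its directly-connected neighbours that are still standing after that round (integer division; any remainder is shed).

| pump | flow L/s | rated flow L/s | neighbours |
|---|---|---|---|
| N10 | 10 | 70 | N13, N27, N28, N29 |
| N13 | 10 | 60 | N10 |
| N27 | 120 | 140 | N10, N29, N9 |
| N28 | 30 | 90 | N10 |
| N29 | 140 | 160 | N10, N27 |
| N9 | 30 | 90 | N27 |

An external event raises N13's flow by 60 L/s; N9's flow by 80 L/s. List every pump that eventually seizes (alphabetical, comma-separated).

Round 1 — N13 at 70 > 60; N9 at 110 > 90. N13, N9 seize.
  N13 sheds 70 L/s to N10: 70 each.
    N10: 10+70 = 80 > 70
  N9 sheds 110 L/s to N27: 110 each.
    N27: 120+110 = 230 > 140
Round 2 — N10, N27 seize.
  N10 sheds 80 L/s to N28, N29: 40 each.
    N28: 30+40 = 70 ≤ 90
    N29: 140+40 = 180 > 160
  N27 sheds 230 L/s to N29: 230 each.
    N29: 180+230 = 410 > 160
Round 3 — N29 seizes.
  N29 sheds 410 L/s: no online neighbours, lost.
No further seizures.

N10, N13, N27, N29, N9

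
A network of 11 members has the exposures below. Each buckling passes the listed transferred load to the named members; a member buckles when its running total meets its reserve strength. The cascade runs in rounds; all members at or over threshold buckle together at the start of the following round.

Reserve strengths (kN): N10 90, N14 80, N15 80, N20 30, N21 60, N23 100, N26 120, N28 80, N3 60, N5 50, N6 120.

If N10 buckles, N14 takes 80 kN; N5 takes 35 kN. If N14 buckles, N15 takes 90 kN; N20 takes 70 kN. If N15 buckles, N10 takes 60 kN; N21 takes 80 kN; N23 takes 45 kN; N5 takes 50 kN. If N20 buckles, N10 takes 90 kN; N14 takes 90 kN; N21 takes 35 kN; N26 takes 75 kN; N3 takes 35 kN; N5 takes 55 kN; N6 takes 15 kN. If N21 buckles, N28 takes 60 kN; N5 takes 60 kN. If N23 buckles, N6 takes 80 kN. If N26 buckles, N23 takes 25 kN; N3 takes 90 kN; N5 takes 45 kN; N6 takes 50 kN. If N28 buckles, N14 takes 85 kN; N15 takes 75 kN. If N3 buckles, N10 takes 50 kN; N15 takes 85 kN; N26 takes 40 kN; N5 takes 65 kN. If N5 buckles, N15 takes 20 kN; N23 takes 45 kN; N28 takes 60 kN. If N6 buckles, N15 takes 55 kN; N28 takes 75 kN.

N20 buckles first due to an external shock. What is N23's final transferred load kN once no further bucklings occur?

Round 1 — N20 buckles (initial).
  N10: +90 → 90 ≥ 90
  N14: +90 → 90 ≥ 80
  N21: +35 → 35 < 60
  N26: +75 → 75 < 120
  N3: +35 → 35 < 60
  N5: +55 → 55 ≥ 50
  N6: +15 → 15 < 120
Round 2 — N10, N14, N5 buckle.
  N15: +90+20 → 110 ≥ 80
  N23: +45 → 45 < 100
  N28: +60 → 60 < 80
Round 3 — N15 buckles.
  N21: +80 → 115 ≥ 60
  N23: +45 → 90 < 100
Round 4 — N21 buckles.
  N28: +60 → 120 ≥ 80
Round 5 — N28 buckles.
No further bucklings.

90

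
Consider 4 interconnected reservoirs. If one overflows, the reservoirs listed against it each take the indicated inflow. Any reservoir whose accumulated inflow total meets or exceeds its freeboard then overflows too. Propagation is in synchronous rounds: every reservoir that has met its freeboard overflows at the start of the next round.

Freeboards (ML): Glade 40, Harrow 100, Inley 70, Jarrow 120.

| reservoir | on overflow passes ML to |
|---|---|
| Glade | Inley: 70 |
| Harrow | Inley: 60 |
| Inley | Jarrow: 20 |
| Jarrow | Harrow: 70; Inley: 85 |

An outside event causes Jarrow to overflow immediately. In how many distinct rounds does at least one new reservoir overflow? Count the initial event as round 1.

Round 1 — Jarrow overflows (initial).
  Harrow: +70 → 70 < 100
  Inley: +85 → 85 ≥ 70
Round 2 — Inley overflows.
No further overflows.

2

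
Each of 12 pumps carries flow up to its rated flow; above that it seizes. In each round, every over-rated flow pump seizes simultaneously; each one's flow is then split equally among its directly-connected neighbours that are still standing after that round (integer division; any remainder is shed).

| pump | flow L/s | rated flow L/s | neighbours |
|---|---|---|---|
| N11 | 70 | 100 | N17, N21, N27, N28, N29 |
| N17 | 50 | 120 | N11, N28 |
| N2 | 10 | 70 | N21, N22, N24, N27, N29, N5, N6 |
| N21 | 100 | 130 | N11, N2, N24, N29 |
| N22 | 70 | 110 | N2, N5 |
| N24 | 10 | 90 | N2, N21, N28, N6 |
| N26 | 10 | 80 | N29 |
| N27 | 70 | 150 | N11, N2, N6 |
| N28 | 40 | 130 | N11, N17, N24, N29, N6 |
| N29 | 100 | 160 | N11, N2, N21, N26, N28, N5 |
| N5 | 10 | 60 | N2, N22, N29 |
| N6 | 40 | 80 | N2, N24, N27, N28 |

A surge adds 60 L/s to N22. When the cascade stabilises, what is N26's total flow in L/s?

57

Round 1 — N22 at 130 > 110. N22 seizes.
  N22 sheds 130 L/s to N2, N5: 65 each.
    N2: 10+65 = 75 > 70
    N5: 10+65 = 75 > 60
Round 2 — N2, N5 seize.
  N2 sheds 75 L/s to N21, N24, N27, N29, N6: 15 each.
    N21: 100+15 = 115 ≤ 130
    N24: 10+15 = 25 ≤ 90
    N27: 70+15 = 85 ≤ 150
    N29: 100+15 = 115 ≤ 160
    N6: 40+15 = 55 ≤ 80
  N5 sheds 75 L/s to N29: 75 each.
    N29: 115+75 = 190 > 160
Round 3 — N29 seizes.
  N29 sheds 190 L/s to N11, N21, N26, N28: 47 each (2 lost).
    N11: 70+47 = 117 > 100
    N21: 115+47 = 162 > 130
    N26: 10+47 = 57 ≤ 80
    N28: 40+47 = 87 ≤ 130
Round 4 — N11, N21 seize.
  N11 sheds 117 L/s to N17, N27, N28: 39 each.
    N17: 50+39 = 89 ≤ 120
    N27: 85+39 = 124 ≤ 150
    N28: 87+39 = 126 ≤ 130
  N21 sheds 162 L/s to N24: 162 each.
    N24: 25+162 = 187 > 90
Round 5 — N24 seizes.
  N24 sheds 187 L/s to N28, N6: 93 each (1 lost).
    N28: 126+93 = 219 > 130
    N6: 55+93 = 148 > 80
Round 6 — N28, N6 seize.
  N28 sheds 219 L/s to N17: 219 each.
    N17: 89+219 = 308 > 120
  N6 sheds 148 L/s to N27: 148 each.
    N27: 124+148 = 272 > 150
Round 7 — N17, N27 seize.
  N17 sheds 308 L/s: no online neighbours, lost.
  N27 sheds 272 L/s: no online neighbours, lost.
No further seizures.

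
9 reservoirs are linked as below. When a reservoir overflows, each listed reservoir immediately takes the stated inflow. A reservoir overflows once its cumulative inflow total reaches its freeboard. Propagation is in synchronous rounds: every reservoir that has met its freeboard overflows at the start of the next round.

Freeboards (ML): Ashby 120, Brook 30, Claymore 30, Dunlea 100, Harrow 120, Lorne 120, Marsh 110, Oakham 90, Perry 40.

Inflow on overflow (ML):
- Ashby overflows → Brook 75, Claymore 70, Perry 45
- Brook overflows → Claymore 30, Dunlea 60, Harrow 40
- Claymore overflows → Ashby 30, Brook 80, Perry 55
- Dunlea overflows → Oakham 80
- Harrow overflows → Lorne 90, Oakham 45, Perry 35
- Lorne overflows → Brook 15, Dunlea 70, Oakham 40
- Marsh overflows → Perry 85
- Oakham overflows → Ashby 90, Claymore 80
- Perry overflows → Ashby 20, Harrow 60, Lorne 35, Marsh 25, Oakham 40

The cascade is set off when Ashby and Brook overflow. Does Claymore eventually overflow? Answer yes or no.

yes

Round 1 — Ashby, Brook overflow (initial).
  Claymore: +70+30 → 100 ≥ 30
  Dunlea: +60 → 60 < 100
  Harrow: +40 → 40 < 120
  Perry: +45 → 45 ≥ 40
Round 2 — Claymore, Perry overflow.
  Harrow: +60 → 100 < 120
  Lorne: +35 → 35 < 120
  Marsh: +25 → 25 < 110
  Oakham: +40 → 40 < 90
No further overflows.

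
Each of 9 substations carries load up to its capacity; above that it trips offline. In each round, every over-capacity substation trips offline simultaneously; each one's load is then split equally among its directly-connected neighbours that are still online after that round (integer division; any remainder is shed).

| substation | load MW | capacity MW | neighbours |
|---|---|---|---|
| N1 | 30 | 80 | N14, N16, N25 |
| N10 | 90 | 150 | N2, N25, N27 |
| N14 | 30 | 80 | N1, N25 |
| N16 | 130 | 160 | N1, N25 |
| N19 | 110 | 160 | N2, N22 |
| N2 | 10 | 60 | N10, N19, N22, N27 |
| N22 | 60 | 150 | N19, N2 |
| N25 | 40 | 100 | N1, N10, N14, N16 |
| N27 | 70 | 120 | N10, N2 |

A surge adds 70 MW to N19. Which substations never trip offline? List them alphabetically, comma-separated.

N1, N10, N14, N16, N25, N27

Round 1 — N19 at 180 > 160. N19 trips offline.
  N19 sheds 180 MW to N2, N22: 90 each.
    N2: 10+90 = 100 > 60
    N22: 60+90 = 150 ≤ 150
Round 2 — N2 trips offline.
  N2 sheds 100 MW to N10, N22, N27: 33 each (1 lost).
    N10: 90+33 = 123 ≤ 150
    N22: 150+33 = 183 > 150
    N27: 70+33 = 103 ≤ 120
Round 3 — N22 trips offline.
  N22 sheds 183 MW: no online neighbours, lost.
No further trips.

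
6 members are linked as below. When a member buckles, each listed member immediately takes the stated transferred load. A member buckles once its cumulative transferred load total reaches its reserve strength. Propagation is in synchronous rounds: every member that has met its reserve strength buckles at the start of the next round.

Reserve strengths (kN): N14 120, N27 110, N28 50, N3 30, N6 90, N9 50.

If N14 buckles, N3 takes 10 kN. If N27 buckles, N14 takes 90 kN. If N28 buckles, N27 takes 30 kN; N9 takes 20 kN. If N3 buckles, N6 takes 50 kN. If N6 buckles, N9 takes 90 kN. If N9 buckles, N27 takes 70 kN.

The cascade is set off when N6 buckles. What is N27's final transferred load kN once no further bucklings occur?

Round 1 — N6 buckles (initial).
  N9: +90 → 90 ≥ 50
Round 2 — N9 buckles.
  N27: +70 → 70 < 110
No further bucklings.

70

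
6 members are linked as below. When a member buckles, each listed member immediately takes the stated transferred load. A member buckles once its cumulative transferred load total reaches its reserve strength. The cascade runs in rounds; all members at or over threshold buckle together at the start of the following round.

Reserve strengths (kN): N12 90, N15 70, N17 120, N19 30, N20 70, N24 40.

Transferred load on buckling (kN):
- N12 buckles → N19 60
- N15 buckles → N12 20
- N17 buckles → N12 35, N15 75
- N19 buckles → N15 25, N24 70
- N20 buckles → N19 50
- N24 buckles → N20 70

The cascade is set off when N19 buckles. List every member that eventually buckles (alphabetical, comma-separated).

N19, N20, N24

Round 1 — N19 buckles (initial).
  N15: +25 → 25 < 70
  N24: +70 → 70 ≥ 40
Round 2 — N24 buckles.
  N20: +70 → 70 ≥ 70
Round 3 — N20 buckles.
No further bucklings.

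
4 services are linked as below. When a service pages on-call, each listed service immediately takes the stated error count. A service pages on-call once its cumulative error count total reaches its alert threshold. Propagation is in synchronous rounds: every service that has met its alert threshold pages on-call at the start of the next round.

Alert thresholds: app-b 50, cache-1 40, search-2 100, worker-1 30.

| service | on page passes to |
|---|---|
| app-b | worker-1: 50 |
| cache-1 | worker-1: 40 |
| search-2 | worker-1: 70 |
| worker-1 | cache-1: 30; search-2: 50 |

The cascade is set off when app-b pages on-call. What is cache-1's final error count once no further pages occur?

Round 1 — app-b pages on-call (initial).
  worker-1: +50 → 50 ≥ 30
Round 2 — worker-1 pages on-call.
  cache-1: +30 → 30 < 40
  search-2: +50 → 50 < 100
No further pages.

30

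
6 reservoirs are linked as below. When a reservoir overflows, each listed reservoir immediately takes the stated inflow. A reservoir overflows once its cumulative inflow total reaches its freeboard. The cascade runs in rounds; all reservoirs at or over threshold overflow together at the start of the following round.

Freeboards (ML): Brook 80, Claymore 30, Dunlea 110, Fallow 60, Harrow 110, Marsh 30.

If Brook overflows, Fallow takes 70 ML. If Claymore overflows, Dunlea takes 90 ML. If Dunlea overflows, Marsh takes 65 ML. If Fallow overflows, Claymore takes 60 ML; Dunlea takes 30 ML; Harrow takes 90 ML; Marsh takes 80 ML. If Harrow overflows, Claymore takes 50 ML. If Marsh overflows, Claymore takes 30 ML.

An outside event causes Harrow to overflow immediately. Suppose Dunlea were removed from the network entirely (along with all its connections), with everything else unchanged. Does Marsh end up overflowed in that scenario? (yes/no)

With Dunlea removed:
Round 1 — Harrow overflows (initial).
  Claymore: +50 → 50 ≥ 30
Round 2 — Claymore overflows.
No further overflows.

no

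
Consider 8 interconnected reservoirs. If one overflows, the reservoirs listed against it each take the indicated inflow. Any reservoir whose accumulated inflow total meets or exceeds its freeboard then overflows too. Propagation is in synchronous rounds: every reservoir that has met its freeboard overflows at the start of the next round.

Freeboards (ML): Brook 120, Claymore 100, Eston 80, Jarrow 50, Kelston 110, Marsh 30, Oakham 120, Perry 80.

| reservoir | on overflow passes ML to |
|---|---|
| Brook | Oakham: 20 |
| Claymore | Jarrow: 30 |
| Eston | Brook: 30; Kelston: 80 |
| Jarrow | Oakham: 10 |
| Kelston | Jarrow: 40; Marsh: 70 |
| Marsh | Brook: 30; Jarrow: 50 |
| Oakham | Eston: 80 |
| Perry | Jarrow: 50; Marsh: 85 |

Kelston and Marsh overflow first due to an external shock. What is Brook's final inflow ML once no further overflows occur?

Round 1 — Kelston, Marsh overflow (initial).
  Brook: +30 → 30 < 120
  Jarrow: +40+50 → 90 ≥ 50
Round 2 — Jarrow overflows.
  Oakham: +10 → 10 < 120
No further overflows.

30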